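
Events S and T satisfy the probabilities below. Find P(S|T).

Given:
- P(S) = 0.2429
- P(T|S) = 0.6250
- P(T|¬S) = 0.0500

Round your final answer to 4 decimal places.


Bayes' theorem: P(S|T) = P(T|S) × P(S) / P(T)

Step 1: Calculate P(T) using law of total probability
P(T) = P(T|S)P(S) + P(T|¬S)P(¬S)
     = 0.6250 × 0.2429 + 0.0500 × 0.7571
     = 0.15181250 + 0.03785500
     = 0.18966750

Step 2: Apply Bayes' theorem
P(S|T) = P(T|S) × P(S) / P(T)
       = 0.15181250 / 0.18966750
       = 0.8004


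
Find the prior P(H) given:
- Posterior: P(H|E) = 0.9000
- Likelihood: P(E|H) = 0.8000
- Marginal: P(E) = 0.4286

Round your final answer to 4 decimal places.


From Bayes' theorem: P(H|E) = P(E|H) × P(H) / P(E)

Rearranging for P(H):
P(H) = P(H|E) × P(E) / P(E|H)
     = 0.9000 × 0.4286 / 0.8000
     = 0.38574000 / 0.8000
     = 0.4822


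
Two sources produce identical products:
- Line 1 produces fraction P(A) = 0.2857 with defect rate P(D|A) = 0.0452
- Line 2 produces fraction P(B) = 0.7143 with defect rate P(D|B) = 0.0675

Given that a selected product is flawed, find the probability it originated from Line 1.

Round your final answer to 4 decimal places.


Let A = from Line 1, D = flawed

Given:
- P(A) = 0.2857, P(B) = 0.7143
- P(D|A) = 0.0452, P(D|B) = 0.0675

Step 1: Find P(D)
P(D) = P(D|A)P(A) + P(D|B)P(B)
     = 0.0452 × 0.2857 + 0.0675 × 0.7143
     = 0.01291364 + 0.04821525
     = 0.06112889

Step 2: Apply Bayes' theorem
P(A|D) = P(D|A)P(A) / P(D)
       = 0.01291364 / 0.06112889
       = 0.2113


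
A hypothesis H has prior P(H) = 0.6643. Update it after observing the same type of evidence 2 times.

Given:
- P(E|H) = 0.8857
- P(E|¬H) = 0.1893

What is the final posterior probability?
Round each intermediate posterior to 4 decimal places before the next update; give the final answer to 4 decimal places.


Sequential Bayesian updating:

Initial prior: P(H) = 0.6643

Update 1:
  P(E) = 0.8857 × 0.6643 + 0.1893 × 0.3357 = 0.58837051 + 0.06354801 = 0.65191852
  P(H|E) = 0.58837051 / 0.65191852 = 0.9025

Update 2:
  P(E) = 0.8857 × 0.9025 + 0.1893 × 0.0975 = 0.79934425 + 0.01845675 = 0.81780100
  P(H|E) = 0.79934425 / 0.81780100 = 0.9774

Final posterior: 0.9774


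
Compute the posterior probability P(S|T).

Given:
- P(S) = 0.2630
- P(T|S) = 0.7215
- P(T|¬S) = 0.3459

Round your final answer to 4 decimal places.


Bayes' theorem: P(S|T) = P(T|S) × P(S) / P(T)

Step 1: Calculate P(T) using law of total probability
P(T) = P(T|S)P(S) + P(T|¬S)P(¬S)
     = 0.7215 × 0.2630 + 0.3459 × 0.7370
     = 0.18975450 + 0.25492830
     = 0.44468280

Step 2: Apply Bayes' theorem
P(S|T) = P(T|S) × P(S) / P(T)
       = 0.18975450 / 0.44468280
       = 0.4267


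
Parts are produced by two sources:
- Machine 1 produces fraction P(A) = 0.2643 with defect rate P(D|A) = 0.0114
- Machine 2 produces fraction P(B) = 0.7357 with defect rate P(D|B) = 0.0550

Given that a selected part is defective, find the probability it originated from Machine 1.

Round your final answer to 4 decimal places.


Let A = from Machine 1, D = defective

Given:
- P(A) = 0.2643, P(B) = 0.7357
- P(D|A) = 0.0114, P(D|B) = 0.0550

Step 1: Find P(D)
P(D) = P(D|A)P(A) + P(D|B)P(B)
     = 0.0114 × 0.2643 + 0.0550 × 0.7357
     = 0.00301302 + 0.04046350
     = 0.04347652

Step 2: Apply Bayes' theorem
P(A|D) = P(D|A)P(A) / P(D)
       = 0.00301302 / 0.04347652
       = 0.0693


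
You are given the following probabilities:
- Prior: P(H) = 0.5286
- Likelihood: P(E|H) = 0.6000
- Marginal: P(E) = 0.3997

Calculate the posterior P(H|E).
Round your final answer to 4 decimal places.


Using Bayes' theorem:

P(H|E) = P(E|H) × P(H) / P(E)
       = 0.6000 × 0.5286 / 0.3997
       = 0.31716000 / 0.3997
       = 0.7935

The evidence strengthens our belief in H.
Prior: 0.5286 → Posterior: 0.7935


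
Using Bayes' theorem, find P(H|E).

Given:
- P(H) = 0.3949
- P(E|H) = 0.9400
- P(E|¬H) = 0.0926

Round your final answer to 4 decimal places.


Bayes' theorem: P(H|E) = P(E|H) × P(H) / P(E)

Step 1: Calculate P(E) using law of total probability
P(E) = P(E|H)P(H) + P(E|¬H)P(¬H)
     = 0.9400 × 0.3949 + 0.0926 × 0.6051
     = 0.37120600 + 0.05603226
     = 0.42723826

Step 2: Apply Bayes' theorem
P(H|E) = P(E|H) × P(H) / P(E)
       = 0.37120600 / 0.42723826
       = 0.8689


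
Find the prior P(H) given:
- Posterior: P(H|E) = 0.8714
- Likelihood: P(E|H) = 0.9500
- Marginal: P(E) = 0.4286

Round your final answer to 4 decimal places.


From Bayes' theorem: P(H|E) = P(E|H) × P(H) / P(E)

Rearranging for P(H):
P(H) = P(H|E) × P(E) / P(E|H)
     = 0.8714 × 0.4286 / 0.9500
     = 0.37348204 / 0.9500
     = 0.3931


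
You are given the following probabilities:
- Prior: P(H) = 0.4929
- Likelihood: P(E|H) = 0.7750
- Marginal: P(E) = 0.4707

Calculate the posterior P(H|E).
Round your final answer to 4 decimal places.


Using Bayes' theorem:

P(H|E) = P(E|H) × P(H) / P(E)
       = 0.7750 × 0.4929 / 0.4707
       = 0.38199750 / 0.4707
       = 0.8116

The evidence strengthens our belief in H.
Prior: 0.4929 → Posterior: 0.8116


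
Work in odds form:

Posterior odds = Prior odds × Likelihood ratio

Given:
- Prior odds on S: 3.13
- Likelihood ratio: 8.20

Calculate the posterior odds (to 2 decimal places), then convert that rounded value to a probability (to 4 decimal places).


Step 1: Calculate posterior odds
Posterior odds = Prior odds × LR
               = 3.13 × 8.20
               = 25.67

Step 2: Convert to probability
P(S|E) = Posterior odds / (1 + Posterior odds)
       = 25.67 / (1 + 25.67)
       = 25.67 / 26.67
       = 0.9625

The evidence increased P(S) from 0.7579 to 0.9625.


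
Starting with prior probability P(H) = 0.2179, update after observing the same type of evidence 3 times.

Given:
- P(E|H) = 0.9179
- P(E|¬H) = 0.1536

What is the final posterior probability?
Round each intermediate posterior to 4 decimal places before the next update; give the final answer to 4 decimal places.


Sequential Bayesian updating:

Initial prior: P(H) = 0.2179

Update 1:
  P(E) = 0.9179 × 0.2179 + 0.1536 × 0.7821 = 0.20001041 + 0.12013056 = 0.32014097
  P(H|E) = 0.20001041 / 0.32014097 = 0.6248

Update 2:
  P(E) = 0.9179 × 0.6248 + 0.1536 × 0.3752 = 0.57350392 + 0.05763072 = 0.63113464
  P(H|E) = 0.57350392 / 0.63113464 = 0.9087

Update 3:
  P(E) = 0.9179 × 0.9087 + 0.1536 × 0.0913 = 0.83409573 + 0.01402368 = 0.84811941
  P(H|E) = 0.83409573 / 0.84811941 = 0.9835

Final posterior: 0.9835


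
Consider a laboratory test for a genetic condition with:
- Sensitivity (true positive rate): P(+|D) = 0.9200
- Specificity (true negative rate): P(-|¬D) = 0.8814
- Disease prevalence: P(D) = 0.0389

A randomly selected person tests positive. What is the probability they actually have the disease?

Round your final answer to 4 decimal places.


Let D = has disease, + = positive test

Given:
- P(D) = 0.0389 (prevalence)
- P(+|D) = 0.9200 (sensitivity)
- P(-|¬D) = 0.8814 (specificity)
- P(+|¬D) = 0.1186 (false positive rate = 1 - specificity)

Step 1: Find P(+)
P(+) = P(+|D)P(D) + P(+|¬D)P(¬D)
     = 0.9200 × 0.0389 + 0.1186 × 0.9611
     = 0.03578800 + 0.11398646
     = 0.14977446

Step 2: Apply Bayes' theorem for P(D|+)
P(D|+) = P(+|D)P(D) / P(+)
       = 0.03578800 / 0.14977446
       = 0.2389


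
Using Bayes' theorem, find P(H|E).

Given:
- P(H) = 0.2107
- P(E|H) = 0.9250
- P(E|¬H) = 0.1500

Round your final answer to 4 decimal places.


Bayes' theorem: P(H|E) = P(E|H) × P(H) / P(E)

Step 1: Calculate P(E) using law of total probability
P(E) = P(E|H)P(H) + P(E|¬H)P(¬H)
     = 0.9250 × 0.2107 + 0.1500 × 0.7893
     = 0.19489750 + 0.11839500
     = 0.31329250

Step 2: Apply Bayes' theorem
P(H|E) = P(E|H) × P(H) / P(E)
       = 0.19489750 / 0.31329250
       = 0.6221


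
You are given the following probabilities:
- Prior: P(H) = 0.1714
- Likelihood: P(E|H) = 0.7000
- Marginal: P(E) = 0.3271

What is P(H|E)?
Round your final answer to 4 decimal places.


Using Bayes' theorem:

P(H|E) = P(E|H) × P(H) / P(E)
       = 0.7000 × 0.1714 / 0.3271
       = 0.11998000 / 0.3271
       = 0.3668

The evidence strengthens our belief in H.
Prior: 0.1714 → Posterior: 0.3668


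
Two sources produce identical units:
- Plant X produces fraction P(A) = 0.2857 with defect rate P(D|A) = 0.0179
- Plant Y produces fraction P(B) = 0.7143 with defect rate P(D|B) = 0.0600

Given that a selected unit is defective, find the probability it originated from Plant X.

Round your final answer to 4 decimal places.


Let A = from Plant X, D = defective

Given:
- P(A) = 0.2857, P(B) = 0.7143
- P(D|A) = 0.0179, P(D|B) = 0.0600

Step 1: Find P(D)
P(D) = P(D|A)P(A) + P(D|B)P(B)
     = 0.0179 × 0.2857 + 0.0600 × 0.7143
     = 0.00511403 + 0.04285800
     = 0.04797203

Step 2: Apply Bayes' theorem
P(A|D) = P(D|A)P(A) / P(D)
       = 0.00511403 / 0.04797203
       = 0.1066


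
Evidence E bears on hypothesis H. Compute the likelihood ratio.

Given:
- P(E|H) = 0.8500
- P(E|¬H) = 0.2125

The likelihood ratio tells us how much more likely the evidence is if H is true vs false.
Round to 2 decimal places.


Likelihood Ratio (LR) = P(E|H) / P(E|¬H)

LR = 0.8500 / 0.2125
   = 4.00

The evidence is 4.00 times more likely if H is true than if H is false.
LR > 1, so observing E raises the odds in favor of H.


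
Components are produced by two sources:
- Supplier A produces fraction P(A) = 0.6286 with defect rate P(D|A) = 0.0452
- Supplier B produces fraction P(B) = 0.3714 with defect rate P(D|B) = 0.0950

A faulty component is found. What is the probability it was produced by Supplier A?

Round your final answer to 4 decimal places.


Let A = from Supplier A, D = faulty

Given:
- P(A) = 0.6286, P(B) = 0.3714
- P(D|A) = 0.0452, P(D|B) = 0.0950

Step 1: Find P(D)
P(D) = P(D|A)P(A) + P(D|B)P(B)
     = 0.0452 × 0.6286 + 0.0950 × 0.3714
     = 0.02841272 + 0.03528300
     = 0.06369572

Step 2: Apply Bayes' theorem
P(A|D) = P(D|A)P(A) / P(D)
       = 0.02841272 / 0.06369572
       = 0.4461


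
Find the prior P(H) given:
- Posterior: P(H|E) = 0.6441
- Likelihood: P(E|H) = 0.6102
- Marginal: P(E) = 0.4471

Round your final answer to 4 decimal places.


From Bayes' theorem: P(H|E) = P(E|H) × P(H) / P(E)

Rearranging for P(H):
P(H) = P(H|E) × P(E) / P(E|H)
     = 0.6441 × 0.4471 / 0.6102
     = 0.28797711 / 0.6102
     = 0.4719


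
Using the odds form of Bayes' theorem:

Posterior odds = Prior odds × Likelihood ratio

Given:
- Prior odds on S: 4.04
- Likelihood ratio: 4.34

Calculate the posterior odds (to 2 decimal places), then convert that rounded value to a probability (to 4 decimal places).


Step 1: Calculate posterior odds
Posterior odds = Prior odds × LR
               = 4.04 × 4.34
               = 17.53

Step 2: Convert to probability
P(S|E) = Posterior odds / (1 + Posterior odds)
       = 17.53 / (1 + 17.53)
       = 17.53 / 18.53
       = 0.9460

The evidence increased P(S) from 0.8016 to 0.9460.


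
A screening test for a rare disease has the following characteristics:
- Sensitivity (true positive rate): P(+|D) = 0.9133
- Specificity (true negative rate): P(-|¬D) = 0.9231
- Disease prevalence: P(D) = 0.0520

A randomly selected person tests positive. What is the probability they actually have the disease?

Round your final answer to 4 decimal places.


Let D = has disease, + = positive test

Given:
- P(D) = 0.0520 (prevalence)
- P(+|D) = 0.9133 (sensitivity)
- P(-|¬D) = 0.9231 (specificity)
- P(+|¬D) = 0.0769 (false positive rate = 1 - specificity)

Step 1: Find P(+)
P(+) = P(+|D)P(D) + P(+|¬D)P(¬D)
     = 0.9133 × 0.0520 + 0.0769 × 0.9480
     = 0.04749160 + 0.07290120
     = 0.12039280

Step 2: Apply Bayes' theorem for P(D|+)
P(D|+) = P(+|D)P(D) / P(+)
       = 0.04749160 / 0.12039280
       = 0.3945


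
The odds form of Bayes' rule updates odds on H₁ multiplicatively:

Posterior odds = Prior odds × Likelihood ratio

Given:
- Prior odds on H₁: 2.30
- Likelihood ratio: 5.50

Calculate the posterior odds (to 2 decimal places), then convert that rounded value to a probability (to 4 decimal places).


Step 1: Calculate posterior odds
Posterior odds = Prior odds × LR
               = 2.30 × 5.50
               = 12.65

Step 2: Convert to probability
P(H₁|E) = Posterior odds / (1 + Posterior odds)
       = 12.65 / (1 + 12.65)
       = 12.65 / 13.65
       = 0.9267

The evidence increased P(H₁) from 0.6970 to 0.9267.


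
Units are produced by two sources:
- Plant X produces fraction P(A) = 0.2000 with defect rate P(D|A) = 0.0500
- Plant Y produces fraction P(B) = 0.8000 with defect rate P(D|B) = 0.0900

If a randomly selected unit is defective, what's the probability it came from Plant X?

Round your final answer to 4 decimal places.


Let A = from Plant X, D = defective

Given:
- P(A) = 0.2000, P(B) = 0.8000
- P(D|A) = 0.0500, P(D|B) = 0.0900

Step 1: Find P(D)
P(D) = P(D|A)P(A) + P(D|B)P(B)
     = 0.0500 × 0.2000 + 0.0900 × 0.8000
     = 0.01000000 + 0.07200000
     = 0.08200000

Step 2: Apply Bayes' theorem
P(A|D) = P(D|A)P(A) / P(D)
       = 0.01000000 / 0.08200000
       = 0.1220


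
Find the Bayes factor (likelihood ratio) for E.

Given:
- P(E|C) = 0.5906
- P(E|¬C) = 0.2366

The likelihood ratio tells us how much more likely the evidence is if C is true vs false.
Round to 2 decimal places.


Likelihood Ratio (LR) = P(E|C) / P(E|¬C)

LR = 0.5906 / 0.2366
   = 2.50

The evidence is 2.50 times more likely if C is true than if C is false.
Since LR > 1, the evidence supports C over ¬C.


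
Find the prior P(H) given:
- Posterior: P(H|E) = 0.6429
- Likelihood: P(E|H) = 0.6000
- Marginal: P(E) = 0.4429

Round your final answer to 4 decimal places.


From Bayes' theorem: P(H|E) = P(E|H) × P(H) / P(E)

Rearranging for P(H):
P(H) = P(H|E) × P(E) / P(E|H)
     = 0.6429 × 0.4429 / 0.6000
     = 0.28474041 / 0.6000
     = 0.4746


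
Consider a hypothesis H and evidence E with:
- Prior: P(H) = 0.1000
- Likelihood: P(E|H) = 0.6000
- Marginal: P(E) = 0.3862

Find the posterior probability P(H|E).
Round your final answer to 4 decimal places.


Using Bayes' theorem:

P(H|E) = P(E|H) × P(H) / P(E)
       = 0.6000 × 0.1000 / 0.3862
       = 0.06000000 / 0.3862
       = 0.1554

The evidence strengthens our belief in H.
Prior: 0.1000 → Posterior: 0.1554


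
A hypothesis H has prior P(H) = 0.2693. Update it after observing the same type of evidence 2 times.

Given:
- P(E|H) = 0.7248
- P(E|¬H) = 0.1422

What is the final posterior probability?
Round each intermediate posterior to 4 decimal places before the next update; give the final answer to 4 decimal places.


Sequential Bayesian updating:

Initial prior: P(H) = 0.2693

Update 1:
  P(E) = 0.7248 × 0.2693 + 0.1422 × 0.7307 = 0.19518864 + 0.10390554 = 0.29909418
  P(H|E) = 0.19518864 / 0.29909418 = 0.6526

Update 2:
  P(E) = 0.7248 × 0.6526 + 0.1422 × 0.3474 = 0.47300448 + 0.04940028 = 0.52240476
  P(H|E) = 0.47300448 / 0.52240476 = 0.9054

Final posterior: 0.9054


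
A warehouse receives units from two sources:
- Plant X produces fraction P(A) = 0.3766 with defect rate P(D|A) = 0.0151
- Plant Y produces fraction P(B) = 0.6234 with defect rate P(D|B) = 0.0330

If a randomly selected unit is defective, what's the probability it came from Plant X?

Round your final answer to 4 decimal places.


Let A = from Plant X, D = defective

Given:
- P(A) = 0.3766, P(B) = 0.6234
- P(D|A) = 0.0151, P(D|B) = 0.0330

Step 1: Find P(D)
P(D) = P(D|A)P(A) + P(D|B)P(B)
     = 0.0151 × 0.3766 + 0.0330 × 0.6234
     = 0.00568666 + 0.02057220
     = 0.02625886

Step 2: Apply Bayes' theorem
P(A|D) = P(D|A)P(A) / P(D)
       = 0.00568666 / 0.02625886
       = 0.2166


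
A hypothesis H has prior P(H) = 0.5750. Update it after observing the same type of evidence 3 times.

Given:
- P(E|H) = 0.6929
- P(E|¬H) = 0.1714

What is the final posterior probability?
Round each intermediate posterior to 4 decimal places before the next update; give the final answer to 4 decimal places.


Sequential Bayesian updating:

Initial prior: P(H) = 0.5750

Update 1:
  P(E) = 0.6929 × 0.5750 + 0.1714 × 0.4250 = 0.39841750 + 0.07284500 = 0.47126250
  P(H|E) = 0.39841750 / 0.47126250 = 0.8454

Update 2:
  P(E) = 0.6929 × 0.8454 + 0.1714 × 0.1546 = 0.58577766 + 0.02649844 = 0.61227610
  P(H|E) = 0.58577766 / 0.61227610 = 0.9567

Update 3:
  P(E) = 0.6929 × 0.9567 + 0.1714 × 0.0433 = 0.66289743 + 0.00742162 = 0.67031905
  P(H|E) = 0.66289743 / 0.67031905 = 0.9889

Final posterior: 0.9889


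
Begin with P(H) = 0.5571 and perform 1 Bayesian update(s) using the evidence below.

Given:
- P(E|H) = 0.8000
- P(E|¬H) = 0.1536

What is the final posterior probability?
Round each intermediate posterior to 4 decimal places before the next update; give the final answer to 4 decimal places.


Sequential Bayesian updating:

Initial prior: P(H) = 0.5571

Update 1:
  P(E) = 0.8000 × 0.5571 + 0.1536 × 0.4429 = 0.44568000 + 0.06802944 = 0.51370944
  P(H|E) = 0.44568000 / 0.51370944 = 0.8676

Final posterior: 0.8676


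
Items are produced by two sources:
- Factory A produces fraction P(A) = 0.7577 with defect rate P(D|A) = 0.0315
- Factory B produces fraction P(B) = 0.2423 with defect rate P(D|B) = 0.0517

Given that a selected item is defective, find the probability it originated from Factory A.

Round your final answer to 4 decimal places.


Let A = from Factory A, D = defective

Given:
- P(A) = 0.7577, P(B) = 0.2423
- P(D|A) = 0.0315, P(D|B) = 0.0517

Step 1: Find P(D)
P(D) = P(D|A)P(A) + P(D|B)P(B)
     = 0.0315 × 0.7577 + 0.0517 × 0.2423
     = 0.02386755 + 0.01252691
     = 0.03639446

Step 2: Apply Bayes' theorem
P(A|D) = P(D|A)P(A) / P(D)
       = 0.02386755 / 0.03639446
       = 0.6558


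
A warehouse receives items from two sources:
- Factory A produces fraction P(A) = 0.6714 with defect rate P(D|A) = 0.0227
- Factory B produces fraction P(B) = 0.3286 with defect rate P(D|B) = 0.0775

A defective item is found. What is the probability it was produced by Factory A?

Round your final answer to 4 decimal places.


Let A = from Factory A, D = defective

Given:
- P(A) = 0.6714, P(B) = 0.3286
- P(D|A) = 0.0227, P(D|B) = 0.0775

Step 1: Find P(D)
P(D) = P(D|A)P(A) + P(D|B)P(B)
     = 0.0227 × 0.6714 + 0.0775 × 0.3286
     = 0.01524078 + 0.02546650
     = 0.04070728

Step 2: Apply Bayes' theorem
P(A|D) = P(D|A)P(A) / P(D)
       = 0.01524078 / 0.04070728
       = 0.3744


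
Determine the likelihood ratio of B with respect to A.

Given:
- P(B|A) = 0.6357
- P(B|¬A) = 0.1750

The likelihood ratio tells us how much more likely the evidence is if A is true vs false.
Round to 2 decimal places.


Likelihood Ratio (LR) = P(B|A) / P(B|¬A)

LR = 0.6357 / 0.1750
   = 3.63

The evidence is 3.63 times more likely if A is true than if A is false.
Because LR exceeds 1, B is evidence for A.


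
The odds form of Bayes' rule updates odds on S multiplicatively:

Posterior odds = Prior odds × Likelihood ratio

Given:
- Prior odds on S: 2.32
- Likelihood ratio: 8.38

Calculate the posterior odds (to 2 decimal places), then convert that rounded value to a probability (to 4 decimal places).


Step 1: Calculate posterior odds
Posterior odds = Prior odds × LR
               = 2.32 × 8.38
               = 19.44

Step 2: Convert to probability
P(S|E) = Posterior odds / (1 + Posterior odds)
       = 19.44 / (1 + 19.44)
       = 19.44 / 20.44
       = 0.9511

The evidence increased P(S) from 0.6988 to 0.9511.


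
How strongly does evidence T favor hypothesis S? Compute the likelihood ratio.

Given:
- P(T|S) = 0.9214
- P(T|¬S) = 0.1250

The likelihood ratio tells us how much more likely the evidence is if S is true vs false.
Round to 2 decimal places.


Likelihood Ratio (LR) = P(T|S) / P(T|¬S)

LR = 0.9214 / 0.1250
   = 7.37

The evidence is 7.37 times more likely if S is true than if S is false.
Because LR exceeds 1, T is evidence for S.


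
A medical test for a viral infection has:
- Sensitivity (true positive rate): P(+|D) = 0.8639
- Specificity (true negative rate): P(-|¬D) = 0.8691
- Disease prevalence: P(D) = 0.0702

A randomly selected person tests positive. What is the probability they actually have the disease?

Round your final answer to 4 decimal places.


Let D = has disease, + = positive test

Given:
- P(D) = 0.0702 (prevalence)
- P(+|D) = 0.8639 (sensitivity)
- P(-|¬D) = 0.8691 (specificity)
- P(+|¬D) = 0.1309 (false positive rate = 1 - specificity)

Step 1: Find P(+)
P(+) = P(+|D)P(D) + P(+|¬D)P(¬D)
     = 0.8639 × 0.0702 + 0.1309 × 0.9298
     = 0.06064578 + 0.12171082
     = 0.18235660

Step 2: Apply Bayes' theorem for P(D|+)
P(D|+) = P(+|D)P(D) / P(+)
       = 0.06064578 / 0.18235660
       = 0.3326


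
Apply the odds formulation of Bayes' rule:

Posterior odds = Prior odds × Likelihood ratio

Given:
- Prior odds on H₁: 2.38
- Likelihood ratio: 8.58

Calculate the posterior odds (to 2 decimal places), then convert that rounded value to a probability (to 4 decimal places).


Step 1: Calculate posterior odds
Posterior odds = Prior odds × LR
               = 2.38 × 8.58
               = 20.42

Step 2: Convert to probability
P(H₁|E) = Posterior odds / (1 + Posterior odds)
       = 20.42 / (1 + 20.42)
       = 20.42 / 21.42
       = 0.9533

The evidence increased P(H₁) from 0.7041 to 0.9533.


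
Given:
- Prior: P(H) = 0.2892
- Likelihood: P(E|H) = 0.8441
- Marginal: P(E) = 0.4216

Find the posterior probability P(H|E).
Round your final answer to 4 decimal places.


Using Bayes' theorem:

P(H|E) = P(E|H) × P(H) / P(E)
       = 0.8441 × 0.2892 / 0.4216
       = 0.24411372 / 0.4216
       = 0.5790

The evidence strengthens our belief in H.
Prior: 0.2892 → Posterior: 0.5790


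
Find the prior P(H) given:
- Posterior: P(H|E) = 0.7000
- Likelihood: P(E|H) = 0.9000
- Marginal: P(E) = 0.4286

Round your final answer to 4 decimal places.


From Bayes' theorem: P(H|E) = P(E|H) × P(H) / P(E)

Rearranging for P(H):
P(H) = P(H|E) × P(E) / P(E|H)
     = 0.7000 × 0.4286 / 0.9000
     = 0.30002000 / 0.9000
     = 0.3334


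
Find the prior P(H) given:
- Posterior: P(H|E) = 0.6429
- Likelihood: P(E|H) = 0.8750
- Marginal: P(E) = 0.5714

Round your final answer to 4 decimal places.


From Bayes' theorem: P(H|E) = P(E|H) × P(H) / P(E)

Rearranging for P(H):
P(H) = P(H|E) × P(E) / P(E|H)
     = 0.6429 × 0.5714 / 0.8750
     = 0.36735306 / 0.8750
     = 0.4198


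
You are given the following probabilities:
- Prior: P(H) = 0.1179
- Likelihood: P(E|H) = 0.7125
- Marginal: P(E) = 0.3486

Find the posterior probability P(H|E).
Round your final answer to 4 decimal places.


Using Bayes' theorem:

P(H|E) = P(E|H) × P(H) / P(E)
       = 0.7125 × 0.1179 / 0.3486
       = 0.08400375 / 0.3486
       = 0.2410

The evidence strengthens our belief in H.
Prior: 0.1179 → Posterior: 0.2410


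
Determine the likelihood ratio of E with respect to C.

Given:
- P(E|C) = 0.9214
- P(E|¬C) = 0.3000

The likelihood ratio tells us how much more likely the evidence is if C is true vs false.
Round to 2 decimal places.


Likelihood Ratio (LR) = P(E|C) / P(E|¬C)

LR = 0.9214 / 0.3000
   = 3.07

The evidence is 3.07 times more likely if C is true than if C is false.
Since LR > 1, the evidence supports C over ¬C.


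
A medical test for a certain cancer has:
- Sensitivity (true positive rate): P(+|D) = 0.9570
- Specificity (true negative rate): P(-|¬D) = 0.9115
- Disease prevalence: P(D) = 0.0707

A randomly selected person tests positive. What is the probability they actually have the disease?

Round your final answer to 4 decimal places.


Let D = has disease, + = positive test

Given:
- P(D) = 0.0707 (prevalence)
- P(+|D) = 0.9570 (sensitivity)
- P(-|¬D) = 0.9115 (specificity)
- P(+|¬D) = 0.0885 (false positive rate = 1 - specificity)

Step 1: Find P(+)
P(+) = P(+|D)P(D) + P(+|¬D)P(¬D)
     = 0.9570 × 0.0707 + 0.0885 × 0.9293
     = 0.06765990 + 0.08224305
     = 0.14990295

Step 2: Apply Bayes' theorem for P(D|+)
P(D|+) = P(+|D)P(D) / P(+)
       = 0.06765990 / 0.14990295
       = 0.4514


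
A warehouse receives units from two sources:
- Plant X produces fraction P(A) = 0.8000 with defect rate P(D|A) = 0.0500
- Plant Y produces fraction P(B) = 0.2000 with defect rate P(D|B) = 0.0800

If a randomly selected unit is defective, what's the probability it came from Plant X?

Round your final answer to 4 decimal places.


Let A = from Plant X, D = defective

Given:
- P(A) = 0.8000, P(B) = 0.2000
- P(D|A) = 0.0500, P(D|B) = 0.0800

Step 1: Find P(D)
P(D) = P(D|A)P(A) + P(D|B)P(B)
     = 0.0500 × 0.8000 + 0.0800 × 0.2000
     = 0.04000000 + 0.01600000
     = 0.05600000

Step 2: Apply Bayes' theorem
P(A|D) = P(D|A)P(A) / P(D)
       = 0.04000000 / 0.05600000
       = 0.7143


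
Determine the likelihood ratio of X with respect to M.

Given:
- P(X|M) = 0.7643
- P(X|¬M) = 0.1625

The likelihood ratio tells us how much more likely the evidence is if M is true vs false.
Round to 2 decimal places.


Likelihood Ratio (LR) = P(X|M) / P(X|¬M)

LR = 0.7643 / 0.1625
   = 4.70

The evidence is 4.70 times more likely if M is true than if M is false.
Since LR > 1, the evidence supports M over ¬M.


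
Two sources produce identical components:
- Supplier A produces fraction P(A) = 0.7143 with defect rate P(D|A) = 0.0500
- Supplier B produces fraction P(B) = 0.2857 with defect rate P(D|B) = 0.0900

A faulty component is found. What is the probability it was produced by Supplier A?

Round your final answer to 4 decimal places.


Let A = from Supplier A, D = faulty

Given:
- P(A) = 0.7143, P(B) = 0.2857
- P(D|A) = 0.0500, P(D|B) = 0.0900

Step 1: Find P(D)
P(D) = P(D|A)P(A) + P(D|B)P(B)
     = 0.0500 × 0.7143 + 0.0900 × 0.2857
     = 0.03571500 + 0.02571300
     = 0.06142800

Step 2: Apply Bayes' theorem
P(A|D) = P(D|A)P(A) / P(D)
       = 0.03571500 / 0.06142800
       = 0.5814


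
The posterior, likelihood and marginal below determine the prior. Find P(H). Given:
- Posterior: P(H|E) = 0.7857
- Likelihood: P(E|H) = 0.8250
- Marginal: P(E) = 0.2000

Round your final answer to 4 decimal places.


From Bayes' theorem: P(H|E) = P(E|H) × P(H) / P(E)

Rearranging for P(H):
P(H) = P(H|E) × P(E) / P(E|H)
     = 0.7857 × 0.2000 / 0.8250
     = 0.15714000 / 0.8250
     = 0.1905


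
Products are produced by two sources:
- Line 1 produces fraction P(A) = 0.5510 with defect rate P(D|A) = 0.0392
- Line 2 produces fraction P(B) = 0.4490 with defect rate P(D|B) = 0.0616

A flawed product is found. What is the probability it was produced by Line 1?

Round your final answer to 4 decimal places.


Let A = from Line 1, D = flawed

Given:
- P(A) = 0.5510, P(B) = 0.4490
- P(D|A) = 0.0392, P(D|B) = 0.0616

Step 1: Find P(D)
P(D) = P(D|A)P(A) + P(D|B)P(B)
     = 0.0392 × 0.5510 + 0.0616 × 0.4490
     = 0.02159920 + 0.02765840
     = 0.04925760

Step 2: Apply Bayes' theorem
P(A|D) = P(D|A)P(A) / P(D)
       = 0.02159920 / 0.04925760
       = 0.4385


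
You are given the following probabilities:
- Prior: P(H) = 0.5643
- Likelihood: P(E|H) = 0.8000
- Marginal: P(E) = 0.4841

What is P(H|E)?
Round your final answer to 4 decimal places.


Using Bayes' theorem:

P(H|E) = P(E|H) × P(H) / P(E)
       = 0.8000 × 0.5643 / 0.4841
       = 0.45144000 / 0.4841
       = 0.9325

The evidence strengthens our belief in H.
Prior: 0.5643 → Posterior: 0.9325


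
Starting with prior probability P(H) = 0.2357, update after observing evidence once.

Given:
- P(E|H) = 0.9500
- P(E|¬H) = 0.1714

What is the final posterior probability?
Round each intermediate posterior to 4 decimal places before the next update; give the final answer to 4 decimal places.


Sequential Bayesian updating:

Initial prior: P(H) = 0.2357

Update 1:
  P(E) = 0.9500 × 0.2357 + 0.1714 × 0.7643 = 0.22391500 + 0.13100102 = 0.35491602
  P(H|E) = 0.22391500 / 0.35491602 = 0.6309

Final posterior: 0.6309


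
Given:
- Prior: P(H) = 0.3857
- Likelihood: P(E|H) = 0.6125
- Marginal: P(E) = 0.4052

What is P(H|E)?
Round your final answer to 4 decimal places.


Using Bayes' theorem:

P(H|E) = P(E|H) × P(H) / P(E)
       = 0.6125 × 0.3857 / 0.4052
       = 0.23624125 / 0.4052
       = 0.5830

The evidence strengthens our belief in H.
Prior: 0.3857 → Posterior: 0.5830


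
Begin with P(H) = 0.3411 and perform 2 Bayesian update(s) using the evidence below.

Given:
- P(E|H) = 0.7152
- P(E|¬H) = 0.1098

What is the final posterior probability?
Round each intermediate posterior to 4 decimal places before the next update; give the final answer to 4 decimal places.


Sequential Bayesian updating:

Initial prior: P(H) = 0.3411

Update 1:
  P(E) = 0.7152 × 0.3411 + 0.1098 × 0.6589 = 0.24395472 + 0.07234722 = 0.31630194
  P(H|E) = 0.24395472 / 0.31630194 = 0.7713

Update 2:
  P(E) = 0.7152 × 0.7713 + 0.1098 × 0.2287 = 0.55163376 + 0.02511126 = 0.57674502
  P(H|E) = 0.55163376 / 0.57674502 = 0.9565

Final posterior: 0.9565


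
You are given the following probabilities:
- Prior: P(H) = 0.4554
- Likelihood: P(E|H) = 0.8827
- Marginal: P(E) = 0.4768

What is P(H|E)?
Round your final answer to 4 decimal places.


Using Bayes' theorem:

P(H|E) = P(E|H) × P(H) / P(E)
       = 0.8827 × 0.4554 / 0.4768
       = 0.40198158 / 0.4768
       = 0.8431

The evidence strengthens our belief in H.
Prior: 0.4554 → Posterior: 0.8431


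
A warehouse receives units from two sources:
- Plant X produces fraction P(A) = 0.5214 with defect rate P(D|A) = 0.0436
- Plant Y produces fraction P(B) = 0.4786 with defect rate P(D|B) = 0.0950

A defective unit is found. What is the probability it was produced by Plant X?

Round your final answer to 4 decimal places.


Let A = from Plant X, D = defective

Given:
- P(A) = 0.5214, P(B) = 0.4786
- P(D|A) = 0.0436, P(D|B) = 0.0950

Step 1: Find P(D)
P(D) = P(D|A)P(A) + P(D|B)P(B)
     = 0.0436 × 0.5214 + 0.0950 × 0.4786
     = 0.02273304 + 0.04546700
     = 0.06820004

Step 2: Apply Bayes' theorem
P(A|D) = P(D|A)P(A) / P(D)
       = 0.02273304 / 0.06820004
       = 0.3333


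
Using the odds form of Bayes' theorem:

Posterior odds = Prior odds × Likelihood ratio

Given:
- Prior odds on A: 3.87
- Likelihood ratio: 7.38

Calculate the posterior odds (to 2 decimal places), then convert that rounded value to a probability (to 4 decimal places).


Step 1: Calculate posterior odds
Posterior odds = Prior odds × LR
               = 3.87 × 7.38
               = 28.56

Step 2: Convert to probability
P(A|E) = Posterior odds / (1 + Posterior odds)
       = 28.56 / (1 + 28.56)
       = 28.56 / 29.56
       = 0.9662

The evidence increased P(A) from 0.7947 to 0.9662.


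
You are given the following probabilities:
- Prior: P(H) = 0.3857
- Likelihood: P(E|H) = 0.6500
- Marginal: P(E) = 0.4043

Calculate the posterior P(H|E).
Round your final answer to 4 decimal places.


Using Bayes' theorem:

P(H|E) = P(E|H) × P(H) / P(E)
       = 0.6500 × 0.3857 / 0.4043
       = 0.25070500 / 0.4043
       = 0.6201

The evidence strengthens our belief in H.
Prior: 0.3857 → Posterior: 0.6201


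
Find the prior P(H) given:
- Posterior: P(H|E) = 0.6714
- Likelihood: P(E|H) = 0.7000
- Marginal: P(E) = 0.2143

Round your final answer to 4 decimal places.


From Bayes' theorem: P(H|E) = P(E|H) × P(H) / P(E)

Rearranging for P(H):
P(H) = P(H|E) × P(E) / P(E|H)
     = 0.6714 × 0.2143 / 0.7000
     = 0.14388102 / 0.7000
     = 0.2055


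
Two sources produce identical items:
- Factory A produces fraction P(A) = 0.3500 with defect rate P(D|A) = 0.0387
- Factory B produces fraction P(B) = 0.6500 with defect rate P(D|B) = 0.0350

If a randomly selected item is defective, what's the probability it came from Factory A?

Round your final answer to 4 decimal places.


Let A = from Factory A, D = defective

Given:
- P(A) = 0.3500, P(B) = 0.6500
- P(D|A) = 0.0387, P(D|B) = 0.0350

Step 1: Find P(D)
P(D) = P(D|A)P(A) + P(D|B)P(B)
     = 0.0387 × 0.3500 + 0.0350 × 0.6500
     = 0.01354500 + 0.02275000
     = 0.03629500

Step 2: Apply Bayes' theorem
P(A|D) = P(D|A)P(A) / P(D)
       = 0.01354500 / 0.03629500
       = 0.3732


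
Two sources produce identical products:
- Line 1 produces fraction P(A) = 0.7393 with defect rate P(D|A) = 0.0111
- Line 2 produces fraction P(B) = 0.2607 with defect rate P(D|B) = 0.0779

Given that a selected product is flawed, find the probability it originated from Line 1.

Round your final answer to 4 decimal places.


Let A = from Line 1, D = flawed

Given:
- P(A) = 0.7393, P(B) = 0.2607
- P(D|A) = 0.0111, P(D|B) = 0.0779

Step 1: Find P(D)
P(D) = P(D|A)P(A) + P(D|B)P(B)
     = 0.0111 × 0.7393 + 0.0779 × 0.2607
     = 0.00820623 + 0.02030853
     = 0.02851476

Step 2: Apply Bayes' theorem
P(A|D) = P(D|A)P(A) / P(D)
       = 0.00820623 / 0.02851476
       = 0.2878


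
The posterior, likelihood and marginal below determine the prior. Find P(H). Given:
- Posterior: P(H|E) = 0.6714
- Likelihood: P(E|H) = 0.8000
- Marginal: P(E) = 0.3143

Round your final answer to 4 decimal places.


From Bayes' theorem: P(H|E) = P(E|H) × P(H) / P(E)

Rearranging for P(H):
P(H) = P(H|E) × P(E) / P(E|H)
     = 0.6714 × 0.3143 / 0.8000
     = 0.21102102 / 0.8000
     = 0.2638


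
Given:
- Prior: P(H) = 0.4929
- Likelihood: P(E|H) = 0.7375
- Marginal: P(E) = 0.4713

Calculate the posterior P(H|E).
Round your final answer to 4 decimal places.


Using Bayes' theorem:

P(H|E) = P(E|H) × P(H) / P(E)
       = 0.7375 × 0.4929 / 0.4713
       = 0.36351375 / 0.4713
       = 0.7713

The evidence strengthens our belief in H.
Prior: 0.4929 → Posterior: 0.7713


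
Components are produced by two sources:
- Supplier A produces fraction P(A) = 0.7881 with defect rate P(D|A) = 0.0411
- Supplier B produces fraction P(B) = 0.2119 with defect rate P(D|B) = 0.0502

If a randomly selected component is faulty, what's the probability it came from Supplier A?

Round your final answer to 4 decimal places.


Let A = from Supplier A, D = faulty

Given:
- P(A) = 0.7881, P(B) = 0.2119
- P(D|A) = 0.0411, P(D|B) = 0.0502

Step 1: Find P(D)
P(D) = P(D|A)P(A) + P(D|B)P(B)
     = 0.0411 × 0.7881 + 0.0502 × 0.2119
     = 0.03239091 + 0.01063738
     = 0.04302829

Step 2: Apply Bayes' theorem
P(A|D) = P(D|A)P(A) / P(D)
       = 0.03239091 / 0.04302829
       = 0.7528


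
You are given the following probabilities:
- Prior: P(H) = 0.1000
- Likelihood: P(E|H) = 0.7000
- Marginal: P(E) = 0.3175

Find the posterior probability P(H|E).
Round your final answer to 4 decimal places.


Using Bayes' theorem:

P(H|E) = P(E|H) × P(H) / P(E)
       = 0.7000 × 0.1000 / 0.3175
       = 0.07000000 / 0.3175
       = 0.2205

The evidence strengthens our belief in H.
Prior: 0.1000 → Posterior: 0.2205


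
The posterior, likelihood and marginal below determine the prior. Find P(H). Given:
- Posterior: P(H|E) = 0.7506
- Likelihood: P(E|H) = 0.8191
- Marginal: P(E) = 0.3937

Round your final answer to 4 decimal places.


From Bayes' theorem: P(H|E) = P(E|H) × P(H) / P(E)

Rearranging for P(H):
P(H) = P(H|E) × P(E) / P(E|H)
     = 0.7506 × 0.3937 / 0.8191
     = 0.29551122 / 0.8191
     = 0.3608


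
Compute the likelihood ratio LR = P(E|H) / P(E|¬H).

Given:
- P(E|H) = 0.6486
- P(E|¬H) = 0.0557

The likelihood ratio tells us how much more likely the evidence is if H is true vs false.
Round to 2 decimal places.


Likelihood Ratio (LR) = P(E|H) / P(E|¬H)

LR = 0.6486 / 0.0557
   = 11.64

The evidence is 11.64 times more likely if H is true than if H is false.
Because LR exceeds 1, E is evidence for H.


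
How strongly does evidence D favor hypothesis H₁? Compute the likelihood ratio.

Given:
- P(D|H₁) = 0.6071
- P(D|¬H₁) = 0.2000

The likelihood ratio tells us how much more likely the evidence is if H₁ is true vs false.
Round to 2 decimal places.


Likelihood Ratio (LR) = P(D|H₁) / P(D|¬H₁)

LR = 0.6071 / 0.2000
   = 3.04

The evidence is 3.04 times more likely if H₁ is true than if H₁ is false.
Since LR > 1, the evidence supports H₁ over ¬H₁.


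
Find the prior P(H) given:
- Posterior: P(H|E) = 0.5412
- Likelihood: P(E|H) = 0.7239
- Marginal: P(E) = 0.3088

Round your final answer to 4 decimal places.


From Bayes' theorem: P(H|E) = P(E|H) × P(H) / P(E)

Rearranging for P(H):
P(H) = P(H|E) × P(E) / P(E|H)
     = 0.5412 × 0.3088 / 0.7239
     = 0.16712256 / 0.7239
     = 0.2309


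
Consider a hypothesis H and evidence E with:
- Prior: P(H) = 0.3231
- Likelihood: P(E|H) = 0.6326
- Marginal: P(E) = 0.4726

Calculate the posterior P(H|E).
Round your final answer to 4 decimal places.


Using Bayes' theorem:

P(H|E) = P(E|H) × P(H) / P(E)
       = 0.6326 × 0.3231 / 0.4726
       = 0.20439306 / 0.4726
       = 0.4325

The evidence strengthens our belief in H.
Prior: 0.3231 → Posterior: 0.4325


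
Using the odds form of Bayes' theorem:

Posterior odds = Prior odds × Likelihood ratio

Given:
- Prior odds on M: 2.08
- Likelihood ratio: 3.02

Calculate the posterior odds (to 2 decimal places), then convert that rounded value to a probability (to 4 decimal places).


Step 1: Calculate posterior odds
Posterior odds = Prior odds × LR
               = 2.08 × 3.02
               = 6.28

Step 2: Convert to probability
P(M|E) = Posterior odds / (1 + Posterior odds)
       = 6.28 / (1 + 6.28)
       = 6.28 / 7.28
       = 0.8626

The evidence increased P(M) from 0.6753 to 0.8626.


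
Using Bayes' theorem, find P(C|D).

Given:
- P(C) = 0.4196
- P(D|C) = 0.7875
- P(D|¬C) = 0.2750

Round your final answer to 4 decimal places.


Bayes' theorem: P(C|D) = P(D|C) × P(C) / P(D)

Step 1: Calculate P(D) using law of total probability
P(D) = P(D|C)P(C) + P(D|¬C)P(¬C)
     = 0.7875 × 0.4196 + 0.2750 × 0.5804
     = 0.33043500 + 0.15961000
     = 0.49004500

Step 2: Apply Bayes' theorem
P(C|D) = P(D|C) × P(C) / P(D)
       = 0.33043500 / 0.49004500
       = 0.6743


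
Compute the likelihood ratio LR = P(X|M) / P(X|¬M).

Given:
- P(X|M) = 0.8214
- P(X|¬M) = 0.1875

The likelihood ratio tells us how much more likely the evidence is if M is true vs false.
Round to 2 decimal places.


Likelihood Ratio (LR) = P(X|M) / P(X|¬M)

LR = 0.8214 / 0.1875
   = 4.38

The evidence is 4.38 times more likely if M is true than if M is false.
LR > 1, so observing X raises the odds in favor of M.


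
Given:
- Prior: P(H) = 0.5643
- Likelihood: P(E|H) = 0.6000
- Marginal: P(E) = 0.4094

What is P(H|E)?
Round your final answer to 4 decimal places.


Using Bayes' theorem:

P(H|E) = P(E|H) × P(H) / P(E)
       = 0.6000 × 0.5643 / 0.4094
       = 0.33858000 / 0.4094
       = 0.8270

The evidence strengthens our belief in H.
Prior: 0.5643 → Posterior: 0.8270


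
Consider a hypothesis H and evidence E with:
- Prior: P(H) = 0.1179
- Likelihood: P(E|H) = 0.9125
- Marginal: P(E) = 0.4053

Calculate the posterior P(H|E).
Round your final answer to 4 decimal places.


Using Bayes' theorem:

P(H|E) = P(E|H) × P(H) / P(E)
       = 0.9125 × 0.1179 / 0.4053
       = 0.10758375 / 0.4053
       = 0.2654

The evidence strengthens our belief in H.
Prior: 0.1179 → Posterior: 0.2654


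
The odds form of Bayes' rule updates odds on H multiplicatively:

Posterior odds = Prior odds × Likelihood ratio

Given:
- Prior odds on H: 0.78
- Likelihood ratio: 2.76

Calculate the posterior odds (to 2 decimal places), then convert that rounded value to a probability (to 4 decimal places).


Step 1: Calculate posterior odds
Posterior odds = Prior odds × LR
               = 0.78 × 2.76
               = 2.15

Step 2: Convert to probability
P(H|E) = Posterior odds / (1 + Posterior odds)
       = 2.15 / (1 + 2.15)
       = 2.15 / 3.15
       = 0.6825

The evidence increased P(H) from 0.4382 to 0.6825.


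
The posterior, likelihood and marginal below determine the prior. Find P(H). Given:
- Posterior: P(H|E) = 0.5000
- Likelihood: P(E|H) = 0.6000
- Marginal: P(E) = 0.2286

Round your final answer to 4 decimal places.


From Bayes' theorem: P(H|E) = P(E|H) × P(H) / P(E)

Rearranging for P(H):
P(H) = P(H|E) × P(E) / P(E|H)
     = 0.5000 × 0.2286 / 0.6000
     = 0.11430000 / 0.6000
     = 0.1905


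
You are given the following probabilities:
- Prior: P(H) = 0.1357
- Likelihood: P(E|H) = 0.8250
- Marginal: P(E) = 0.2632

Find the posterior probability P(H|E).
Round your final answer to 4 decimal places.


Using Bayes' theorem:

P(H|E) = P(E|H) × P(H) / P(E)
       = 0.8250 × 0.1357 / 0.2632
       = 0.11195250 / 0.2632
       = 0.4254

The evidence strengthens our belief in H.
Prior: 0.1357 → Posterior: 0.4254
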